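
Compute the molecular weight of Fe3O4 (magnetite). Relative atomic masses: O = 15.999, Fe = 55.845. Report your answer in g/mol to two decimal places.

Fe: 3 × 55.845 = 167.5350
O: 4 × 15.999 = 63.9960
Summing the contributions gives the formula mass.

231.53 g/mol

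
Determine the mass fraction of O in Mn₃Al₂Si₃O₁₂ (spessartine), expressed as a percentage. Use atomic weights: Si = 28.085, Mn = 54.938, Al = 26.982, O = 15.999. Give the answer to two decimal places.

M(Mn₃Al₂Si₃O₁₂) = 495.021 g/mol.
O contributes 12 × 15.999 = 191.988 g per mole.
191.988/495.021 = 0.3878 → 38.78%.

38.78 mass %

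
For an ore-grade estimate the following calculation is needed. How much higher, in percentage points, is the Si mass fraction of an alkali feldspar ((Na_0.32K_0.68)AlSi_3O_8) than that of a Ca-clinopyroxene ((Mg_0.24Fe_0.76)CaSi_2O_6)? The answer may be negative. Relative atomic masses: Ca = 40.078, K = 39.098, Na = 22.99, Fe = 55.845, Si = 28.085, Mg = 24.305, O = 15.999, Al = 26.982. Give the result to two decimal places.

First mineral: 84.255 g Si in 273.172 g formula = 30.84 wt% Si.
Second mineral: 56.170 g Si in 240.517 g formula = 23.35 wt% Si.
30.84% − 23.35% gives a difference of 7.49 percentage points.

7.49 percentage points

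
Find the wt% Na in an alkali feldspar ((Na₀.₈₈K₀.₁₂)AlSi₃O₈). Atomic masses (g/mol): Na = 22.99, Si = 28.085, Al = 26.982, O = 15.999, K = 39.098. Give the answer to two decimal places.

Formula mass = 0.88×22.99 + 0.12×39.098 + 1×26.982 + 3×28.085 + 8×15.999 = 264.152 g/mol, of which 20.231 g is Na.
So Na makes up 20.231/264.152 = 0.0766 of the mass, i.e. 7.66%.

7.66 wt%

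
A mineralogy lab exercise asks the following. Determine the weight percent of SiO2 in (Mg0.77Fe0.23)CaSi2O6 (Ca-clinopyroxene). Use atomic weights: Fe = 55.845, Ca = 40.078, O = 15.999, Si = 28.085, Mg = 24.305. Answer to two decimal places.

53.69 wt%

Molar mass of (Mg0.77Fe0.23)CaSi2O6 = 0.77*24.305 + 0.23*55.845 + 1*40.078 + 2*28.085 + 6*15.999 = 223.801 g/mol.
Each formula unit contains 2 Si, equivalent to 2/1 = 2.0000 mol SiO2.
M(SiO2) = 1×28.085 + 2×15.999 = 60.083 g/mol.
Mass of SiO2 per formula unit = 2.0000 × 60.083 = 120.166 g.
SiO2 wt% = 120.166 / 223.801 × 100 = 53.69%.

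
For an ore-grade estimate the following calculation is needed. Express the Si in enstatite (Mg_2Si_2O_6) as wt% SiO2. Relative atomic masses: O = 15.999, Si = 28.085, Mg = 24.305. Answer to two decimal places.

59.85 wt%

Molar mass of Mg_2Si_2O_6 = 2×24.305 + 2×28.085 + 6×15.999 = 200.774 g/mol.
Each formula unit contains 2 Si, equivalent to 2/1 = 2.0000 mol SiO2.
M(SiO2) = 1×28.085 + 2×15.999 = 60.083 g/mol.
Mass of SiO2 per formula unit = 2.0000 × 60.083 = 120.166 g.
SiO2 wt% = 120.166 / 200.774 × 100 = 59.85%.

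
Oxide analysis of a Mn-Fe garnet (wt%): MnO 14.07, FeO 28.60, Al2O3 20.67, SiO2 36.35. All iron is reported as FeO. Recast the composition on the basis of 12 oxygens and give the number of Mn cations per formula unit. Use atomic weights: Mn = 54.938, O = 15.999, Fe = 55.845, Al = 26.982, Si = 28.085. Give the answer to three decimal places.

0.986 Mn apfu

14.07 wt% MnO ÷ 70.937 g/mol = 0.19835 mol, giving 0.19835 Mn and 0.19835 O.
28.60 wt% FeO ÷ 71.844 g/mol = 0.39808 mol, giving 0.39808 Fe and 0.39808 O.
20.67 wt% Al2O3 ÷ 101.961 g/mol = 0.20272 mol, giving 0.40544 Al and 0.60816 O.
36.35 wt% SiO2 ÷ 60.083 g/mol = 0.60500 mol, giving 0.60500 Si and 1.21000 O.
Oxygen sums to 2.41459; scaling by 12/2.41459 = 4.96979 puts the formula on 12 O.
Mn: 0.19835 × 4.96979 = 0.986 atoms per formula unit.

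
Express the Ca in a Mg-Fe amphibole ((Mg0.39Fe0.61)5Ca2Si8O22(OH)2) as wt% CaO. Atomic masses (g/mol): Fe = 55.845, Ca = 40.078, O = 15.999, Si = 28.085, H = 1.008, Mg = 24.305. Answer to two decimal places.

12.34 wt%

Molar mass of (Mg0.39Fe0.61)5Ca2Si8O22(OH)2 = 1.95*24.305 + 3.05*55.845 + 2*40.078 + 8*28.085 + 24*15.999 + 2*1.008 = 908.550 g/mol.
Each formula unit contains 2 Ca, equivalent to 2/1 = 2.0000 mol CaO.
M(CaO) = 1×40.078 + 1×15.999 = 56.077 g/mol.
Mass of CaO per formula unit = 2.0000 × 56.077 = 112.154 g.
CaO wt% = 112.154 / 908.550 × 100 = 12.34%.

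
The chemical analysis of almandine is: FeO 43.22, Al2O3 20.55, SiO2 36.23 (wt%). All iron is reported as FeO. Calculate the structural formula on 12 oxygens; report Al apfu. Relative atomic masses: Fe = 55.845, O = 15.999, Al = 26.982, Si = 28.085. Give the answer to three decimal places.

2.005 Al apfu

FeO (M=71.844): mol = 0.60158; Fe = 0.60158, O = 0.60158.
Al2O3 (M=101.961): mol = 0.20155; Al = 0.40310, O = 0.60465.
SiO2 (M=60.083): mol = 0.60300; Si = 0.60300, O = 1.20600.
ΣO = 2.41223; factor = 12/ΣO = 4.97465.
Al apfu = 0.40310 × 4.97465 = 2.005.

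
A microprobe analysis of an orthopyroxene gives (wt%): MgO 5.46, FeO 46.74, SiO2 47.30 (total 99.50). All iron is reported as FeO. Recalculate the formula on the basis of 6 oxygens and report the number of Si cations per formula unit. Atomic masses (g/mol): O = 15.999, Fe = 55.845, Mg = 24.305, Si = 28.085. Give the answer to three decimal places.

2.001 Si apfu

5.46 wt% MgO ÷ 40.304 g/mol = 0.13547 mol, giving 0.13547 Mg and 0.13547 O.
46.74 wt% FeO ÷ 71.844 g/mol = 0.65058 mol, giving 0.65058 Fe and 0.65058 O.
47.30 wt% SiO2 ÷ 60.083 g/mol = 0.78724 mol, giving 0.78724 Si and 1.57448 O.
Oxygen sums to 2.36053; scaling by 6/2.36053 = 2.54180 puts the formula on 6 O.
Si: 0.78724 × 2.54180 = 2.001 atoms per formula unit.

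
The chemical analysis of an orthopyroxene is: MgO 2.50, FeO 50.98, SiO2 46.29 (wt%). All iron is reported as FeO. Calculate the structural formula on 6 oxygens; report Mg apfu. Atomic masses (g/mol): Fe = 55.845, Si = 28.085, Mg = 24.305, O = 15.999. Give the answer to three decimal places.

MgO: 2.50/40.304 = 0.06203 mol → 0.06203 mol Mg, 0.06203 mol O.
FeO: 50.98/71.844 = 0.70959 mol → 0.70959 mol Fe, 0.70959 mol O.
SiO2: 46.29/60.083 = 0.77043 mol → 0.77043 mol Si, 1.54086 mol O.
Total oxygen = 2.31248 mol. Normalization factor = 6/2.31248 = 2.59462.
Mg per 6 O = 0.06203 × 2.59462 = 0.161.

0.161 Mg apfu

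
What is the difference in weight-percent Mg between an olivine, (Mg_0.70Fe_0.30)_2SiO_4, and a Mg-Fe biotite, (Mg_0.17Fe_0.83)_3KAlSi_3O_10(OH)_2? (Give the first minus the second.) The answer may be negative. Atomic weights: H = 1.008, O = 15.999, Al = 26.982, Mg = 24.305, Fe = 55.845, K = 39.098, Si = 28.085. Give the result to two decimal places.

18.82 percentage points

Mg in (Mg_0.70Fe_0.30)_2SiO_4: molar mass 159.615 g/mol; 1.40×24.305 = 34.027 g → 21.32 wt%.
Mg in (Mg_0.17Fe_0.83)_3KAlSi_3O_10(OH)_2: molar mass 495.789 g/mol; 0.51×24.305 = 12.396 g → 2.50 wt%.
Difference = 21.32 − 2.50 = 18.82 percentage points.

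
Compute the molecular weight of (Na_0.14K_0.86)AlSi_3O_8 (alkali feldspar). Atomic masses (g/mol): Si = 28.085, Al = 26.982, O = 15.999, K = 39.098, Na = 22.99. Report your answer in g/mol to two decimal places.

Na: 0.14 × 22.99 = 3.2186
K: 0.86 × 39.098 = 33.6243
Al: 1 × 26.982 = 26.9820
Si: 3 × 28.085 = 84.2550
O: 8 × 15.999 = 127.9920
Summing the contributions gives the formula mass.

276.07 g/mol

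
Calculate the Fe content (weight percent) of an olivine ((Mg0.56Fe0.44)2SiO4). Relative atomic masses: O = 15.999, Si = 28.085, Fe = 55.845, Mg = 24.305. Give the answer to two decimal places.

29.17 weight percent

M((Mg0.56Fe0.44)2SiO4) = 168.446 g/mol.
Fe contributes 0.88 × 55.845 = 49.144 g per mole.
49.144/168.446 = 0.2917 → 29.17%.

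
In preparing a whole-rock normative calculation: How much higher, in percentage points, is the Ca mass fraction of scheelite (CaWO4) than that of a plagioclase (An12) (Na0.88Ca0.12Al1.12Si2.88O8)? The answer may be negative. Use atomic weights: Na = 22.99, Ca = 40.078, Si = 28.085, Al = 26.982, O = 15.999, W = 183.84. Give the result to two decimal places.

Ca in CaWO4: molar mass 287.914 g/mol; 1×40.078 = 40.078 g → 13.92 wt%.
Ca in Na0.88Ca0.12Al1.12Si2.88O8: molar mass 264.137 g/mol; 0.12×40.078 = 4.809 g → 1.82 wt%.
Difference = 13.92 − 1.82 = 12.10 percentage points.

12.10 percentage points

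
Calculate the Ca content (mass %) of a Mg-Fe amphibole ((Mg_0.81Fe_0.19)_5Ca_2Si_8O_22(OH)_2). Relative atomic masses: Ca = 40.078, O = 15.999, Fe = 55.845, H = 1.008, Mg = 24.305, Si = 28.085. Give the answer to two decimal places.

9.52 mass %

M((Mg_0.81Fe_0.19)_5Ca_2Si_8O_22(OH)_2) = 842.316 g/mol.
Ca contributes 2 × 40.078 = 80.156 g per mole.
80.156/842.316 = 0.0952 → 9.52%.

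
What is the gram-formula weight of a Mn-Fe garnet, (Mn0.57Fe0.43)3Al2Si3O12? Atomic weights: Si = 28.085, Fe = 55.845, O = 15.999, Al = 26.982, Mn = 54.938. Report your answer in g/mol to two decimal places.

496.19 g/mol

The formula mass is the sum 1.71*54.938 + 1.29*55.845 + 2*26.982 + 3*28.085 + 12*15.999.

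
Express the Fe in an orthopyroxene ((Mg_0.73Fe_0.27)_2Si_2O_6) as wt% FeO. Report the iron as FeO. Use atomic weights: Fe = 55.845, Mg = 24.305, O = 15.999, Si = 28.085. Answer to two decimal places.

17.81 wt%

Molar mass of (Mg_0.73Fe_0.27)_2Si_2O_6 = 1.46·24.305 + 0.54·55.845 + 2·28.085 + 6·15.999 = 217.806 g/mol.
Each formula unit contains 0.54 Fe, equivalent to 0.54/1 = 0.5400 mol FeO.
M(FeO) = 1×55.845 + 1×15.999 = 71.844 g/mol.
Mass of FeO per formula unit = 0.5400 × 71.844 = 38.796 g.
FeO wt% = 38.796 / 217.806 × 100 = 17.81%.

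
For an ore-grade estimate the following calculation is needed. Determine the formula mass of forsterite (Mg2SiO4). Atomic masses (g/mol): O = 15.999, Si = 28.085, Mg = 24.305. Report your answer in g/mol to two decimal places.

140.69 g/mol

The formula mass is the sum 2*24.305 + 1*28.085 + 4*15.999.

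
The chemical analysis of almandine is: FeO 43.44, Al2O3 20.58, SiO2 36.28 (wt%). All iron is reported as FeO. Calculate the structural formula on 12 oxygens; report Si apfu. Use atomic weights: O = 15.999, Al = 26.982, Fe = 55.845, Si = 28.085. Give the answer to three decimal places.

FeO (M=71.844): mol = 0.60464; Fe = 0.60464, O = 0.60464.
Al2O3 (M=101.961): mol = 0.20184; Al = 0.40368, O = 0.60552.
SiO2 (M=60.083): mol = 0.60383; Si = 0.60383, O = 1.20766.
ΣO = 2.41782; factor = 12/ΣO = 4.96315.
Si apfu = 0.60383 × 4.96315 = 2.997.

2.997 Si apfu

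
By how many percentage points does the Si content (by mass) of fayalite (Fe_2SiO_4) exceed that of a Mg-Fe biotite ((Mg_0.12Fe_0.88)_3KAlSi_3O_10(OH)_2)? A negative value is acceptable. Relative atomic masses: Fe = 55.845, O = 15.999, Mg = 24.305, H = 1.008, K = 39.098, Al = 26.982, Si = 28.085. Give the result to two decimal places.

First mineral: 28.085 g Si in 203.771 g formula = 13.78 wt% Si.
Second mineral: 84.255 g Si in 500.520 g formula = 16.83 wt% Si.
13.78% − 16.83% gives a difference of -3.05 percentage points.

-3.05 percentage points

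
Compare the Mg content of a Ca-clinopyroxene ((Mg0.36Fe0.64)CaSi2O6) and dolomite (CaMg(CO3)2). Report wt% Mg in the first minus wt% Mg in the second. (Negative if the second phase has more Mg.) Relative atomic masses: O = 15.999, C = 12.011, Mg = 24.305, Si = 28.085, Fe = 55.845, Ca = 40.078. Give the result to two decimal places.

M((Mg0.36Fe0.64)CaSi2O6) = 236.733 g/mol, so wt% Mg = 8.750/236.733 × 100 = 3.70%.
M(CaMg(CO3)2) = 184.399 g/mol, so wt% Mg = 24.305/184.399 × 100 = 13.18%.
3.70 − 13.18 = -9.48 pp.

-9.48 percentage points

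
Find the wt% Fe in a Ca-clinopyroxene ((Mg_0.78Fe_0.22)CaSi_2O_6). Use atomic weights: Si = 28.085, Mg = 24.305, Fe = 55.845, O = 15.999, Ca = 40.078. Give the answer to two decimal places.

Formula mass = 0.78×24.305 + 0.22×55.845 + 1×40.078 + 2×28.085 + 6×15.999 = 223.486 g/mol, of which 12.286 g is Fe.
So Fe makes up 12.286/223.486 = 0.0550 of the mass, i.e. 5.50%.

5.50 mass %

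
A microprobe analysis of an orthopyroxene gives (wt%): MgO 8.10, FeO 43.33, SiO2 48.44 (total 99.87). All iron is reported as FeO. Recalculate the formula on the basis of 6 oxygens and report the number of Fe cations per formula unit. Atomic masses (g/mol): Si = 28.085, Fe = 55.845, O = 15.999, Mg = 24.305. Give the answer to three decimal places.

1.497 Fe apfu

MgO: 8.10/40.304 = 0.20097 mol → 0.20097 mol Mg, 0.20097 mol O.
FeO: 43.33/71.844 = 0.60311 mol → 0.60311 mol Fe, 0.60311 mol O.
SiO2: 48.44/60.083 = 0.80622 mol → 0.80622 mol Si, 1.61244 mol O.
Total oxygen = 2.41652 mol. Normalization factor = 6/2.41652 = 2.48291.
Fe per 6 O = 0.60311 × 2.48291 = 1.497.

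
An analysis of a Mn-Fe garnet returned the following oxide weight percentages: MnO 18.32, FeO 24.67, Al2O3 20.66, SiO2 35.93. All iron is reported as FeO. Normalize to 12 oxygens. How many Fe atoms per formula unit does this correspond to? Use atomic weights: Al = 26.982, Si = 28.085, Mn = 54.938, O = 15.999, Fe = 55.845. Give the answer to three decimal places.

MnO (M=70.937): mol = 0.25826; Mn = 0.25826, O = 0.25826.
FeO (M=71.844): mol = 0.34338; Fe = 0.34338, O = 0.34338.
Al2O3 (M=101.961): mol = 0.20263; Al = 0.40526, O = 0.60789.
SiO2 (M=60.083): mol = 0.59801; Si = 0.59801, O = 1.19602.
ΣO = 2.40555; factor = 12/ΣO = 4.98846.
Fe apfu = 0.34338 × 4.98846 = 1.713.

1.713 Fe apfu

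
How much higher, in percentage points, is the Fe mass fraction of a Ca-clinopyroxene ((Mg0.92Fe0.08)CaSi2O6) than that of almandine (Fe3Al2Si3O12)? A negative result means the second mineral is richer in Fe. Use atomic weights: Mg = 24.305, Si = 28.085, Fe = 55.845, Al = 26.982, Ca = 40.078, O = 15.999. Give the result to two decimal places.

-31.62 percentage points

Fe in (Mg0.92Fe0.08)CaSi2O6: molar mass 219.070 g/mol; 0.08×55.845 = 4.468 g → 2.04 wt%.
Fe in Fe3Al2Si3O12: molar mass 497.742 g/mol; 3×55.845 = 167.535 g → 33.66 wt%.
Difference = 2.04 − 33.66 = -31.62 percentage points.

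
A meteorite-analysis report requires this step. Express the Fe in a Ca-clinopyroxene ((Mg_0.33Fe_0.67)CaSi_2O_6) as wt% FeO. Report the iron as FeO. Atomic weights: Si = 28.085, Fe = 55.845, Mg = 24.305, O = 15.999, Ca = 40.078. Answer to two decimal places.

Molar mass of (Mg_0.33Fe_0.67)CaSi_2O_6 = 0.33*24.305 + 0.67*55.845 + 1*40.078 + 2*28.085 + 6*15.999 = 237.679 g/mol.
Each formula unit contains 0.67 Fe, equivalent to 0.67/1 = 0.6700 mol FeO.
M(FeO) = 1×55.845 + 1×15.999 = 71.844 g/mol.
Mass of FeO per formula unit = 0.6700 × 71.844 = 48.135 g.
FeO wt% = 48.135 / 237.679 × 100 = 20.25%.

20.25 wt%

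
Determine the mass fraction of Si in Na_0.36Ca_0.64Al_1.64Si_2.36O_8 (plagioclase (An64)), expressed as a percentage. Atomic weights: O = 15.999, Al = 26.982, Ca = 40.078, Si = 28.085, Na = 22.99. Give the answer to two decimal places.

Formula mass = 0.36×22.99 + 0.64×40.078 + 1.64×26.982 + 2.36×28.085 + 8×15.999 = 272.449 g/mol, of which 66.281 g is Si.
So Si makes up 66.281/272.449 = 0.2433 of the mass, i.e. 24.33%.

24.33 mass %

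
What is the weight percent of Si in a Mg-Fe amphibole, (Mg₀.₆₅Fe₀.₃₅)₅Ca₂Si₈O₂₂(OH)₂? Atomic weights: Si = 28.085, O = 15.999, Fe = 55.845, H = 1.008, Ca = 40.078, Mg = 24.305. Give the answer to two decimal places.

25.90 wt%

Formula mass = 3.25·24.305 + 1.75·55.845 + 2·40.078 + 8·28.085 + 24·15.999 + 2·1.008 = 867.548 g/mol, of which 224.680 g is Si.
So Si makes up 224.680/867.548 = 0.2590 of the mass, i.e. 25.90%.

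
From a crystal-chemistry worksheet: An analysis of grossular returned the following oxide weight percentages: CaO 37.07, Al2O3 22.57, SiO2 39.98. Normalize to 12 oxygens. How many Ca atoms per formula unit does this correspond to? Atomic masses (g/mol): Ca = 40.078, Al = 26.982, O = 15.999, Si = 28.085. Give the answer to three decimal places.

CaO: 37.07/56.077 = 0.66106 mol → 0.66106 mol Ca, 0.66106 mol O.
Al2O3: 22.57/101.961 = 0.22136 mol → 0.44272 mol Al, 0.66408 mol O.
SiO2: 39.98/60.083 = 0.66541 mol → 0.66541 mol Si, 1.33082 mol O.
Total oxygen = 2.65596 mol. Normalization factor = 12/2.65596 = 4.51814.
Ca per 12 O = 0.66106 × 4.51814 = 2.987.

2.987 Ca apfu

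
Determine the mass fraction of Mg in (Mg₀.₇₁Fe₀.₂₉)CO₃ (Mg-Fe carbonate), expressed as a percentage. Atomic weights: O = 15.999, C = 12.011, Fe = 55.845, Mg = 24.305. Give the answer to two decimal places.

18.46 mass %

Molar mass of (Mg₀.₇₁Fe₀.₂₉)CO₃: 0.71*24.305 + 0.29*55.845 + 1*12.011 + 3*15.999 = 93.460 g/mol.
Mass of Mg per formula unit: 0.71 × 24.305 = 17.257 g.
Weight fraction Mg = 17.257 / 93.460 = 0.1846.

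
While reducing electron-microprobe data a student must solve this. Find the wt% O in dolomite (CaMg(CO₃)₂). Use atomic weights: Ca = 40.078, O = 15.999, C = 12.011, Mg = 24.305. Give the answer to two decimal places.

52.06 mass %

Formula mass = 1·40.078 + 1·24.305 + 2·12.011 + 6·15.999 = 184.399 g/mol, of which 95.994 g is O.
So O makes up 95.994/184.399 = 0.5206 of the mass, i.e. 52.06%.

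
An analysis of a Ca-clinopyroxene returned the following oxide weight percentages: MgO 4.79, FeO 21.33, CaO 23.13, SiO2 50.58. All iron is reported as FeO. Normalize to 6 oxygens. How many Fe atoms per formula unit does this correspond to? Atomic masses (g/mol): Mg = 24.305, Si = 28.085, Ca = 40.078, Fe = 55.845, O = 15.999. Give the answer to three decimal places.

MgO (M=40.304): mol = 0.11885; Mg = 0.11885, O = 0.11885.
FeO (M=71.844): mol = 0.29689; Fe = 0.29689, O = 0.29689.
CaO (M=56.077): mol = 0.41247; Ca = 0.41247, O = 0.41247.
SiO2 (M=60.083): mol = 0.84184; Si = 0.84184, O = 1.68368.
ΣO = 2.51189; factor = 6/ΣO = 2.38864.
Fe apfu = 0.29689 × 2.38864 = 0.709.

0.709 Fe apfu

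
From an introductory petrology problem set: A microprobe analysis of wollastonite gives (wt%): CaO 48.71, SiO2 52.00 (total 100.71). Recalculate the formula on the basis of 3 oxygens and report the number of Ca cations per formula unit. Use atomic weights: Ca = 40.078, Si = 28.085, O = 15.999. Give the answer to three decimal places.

1.002 Ca apfu

CaO (M=56.077): mol = 0.86863; Ca = 0.86863, O = 0.86863.
SiO2 (M=60.083): mol = 0.86547; Si = 0.86547, O = 1.73094.
ΣO = 2.59957; factor = 3/ΣO = 1.15404.
Ca apfu = 0.86863 × 1.15404 = 1.002.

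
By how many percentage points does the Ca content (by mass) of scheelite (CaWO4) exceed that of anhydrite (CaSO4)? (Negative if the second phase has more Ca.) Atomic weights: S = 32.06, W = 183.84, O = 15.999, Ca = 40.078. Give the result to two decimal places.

M(CaWO4) = 287.914 g/mol, so wt% Ca = 40.078/287.914 × 100 = 13.92%.
M(CaSO4) = 136.134 g/mol, so wt% Ca = 40.078/136.134 × 100 = 29.44%.
13.92 − 29.44 = -15.52 pp.

-15.52 percentage points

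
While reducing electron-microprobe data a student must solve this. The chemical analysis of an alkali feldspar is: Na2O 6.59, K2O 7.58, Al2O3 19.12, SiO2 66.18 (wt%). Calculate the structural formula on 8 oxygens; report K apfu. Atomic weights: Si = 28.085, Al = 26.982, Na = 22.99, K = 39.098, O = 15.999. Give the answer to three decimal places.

0.436 K apfu

Na2O (M=61.979): mol = 0.10633; Na = 0.21266, O = 0.10633.
K2O (M=94.195): mol = 0.08047; K = 0.16094, O = 0.08047.
Al2O3 (M=101.961): mol = 0.18752; Al = 0.37504, O = 0.56256.
SiO2 (M=60.083): mol = 1.10148; Si = 1.10148, O = 2.20296.
ΣO = 2.95232; factor = 8/ΣO = 2.70973.
K apfu = 0.16094 × 2.70973 = 0.436.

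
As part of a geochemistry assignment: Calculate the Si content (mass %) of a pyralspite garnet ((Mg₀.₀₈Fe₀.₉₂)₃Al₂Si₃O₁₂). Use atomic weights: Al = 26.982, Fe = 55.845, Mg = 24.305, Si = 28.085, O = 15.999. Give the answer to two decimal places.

Molar mass of (Mg₀.₀₈Fe₀.₉₂)₃Al₂Si₃O₁₂: 0.24·24.305 + 2.76·55.845 + 2·26.982 + 3·28.085 + 12·15.999 = 490.172 g/mol.
Mass of Si per formula unit: 3 × 28.085 = 84.255 g.
Weight fraction Si = 84.255 / 490.172 = 0.1719.

17.19 mass %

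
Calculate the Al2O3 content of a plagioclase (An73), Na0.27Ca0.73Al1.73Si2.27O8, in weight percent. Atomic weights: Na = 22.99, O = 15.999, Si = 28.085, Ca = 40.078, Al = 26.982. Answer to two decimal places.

Formula mass = 273.888 g/mol.
1.73 Al → 0.8650 mol Al2O3 per formula unit; M(Al2O3) = 101.961, so Al2O3 mass = 88.196 g.
88.196/273.888 × 100 = 32.20 wt%.

32.20 wt%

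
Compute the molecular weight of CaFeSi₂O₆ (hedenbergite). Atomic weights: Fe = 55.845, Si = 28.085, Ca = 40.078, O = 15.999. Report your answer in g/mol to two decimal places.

248.09 g/mol

M = 1(40.078) + 1(55.845) + 2(28.085) + 6(15.999)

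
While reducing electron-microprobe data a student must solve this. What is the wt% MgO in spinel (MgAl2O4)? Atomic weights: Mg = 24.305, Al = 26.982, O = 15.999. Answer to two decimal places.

28.33 wt%

M(MgAl2O4) = 142.265 g/mol; M(MgO) = 40.304 g/mol.
Moles MgO per formula unit = 1 Mg ÷ 1 = 1.0000.
MgO fraction = (1.0000 × 40.304) / 142.265 = 40.304/142.265 = 0.2833.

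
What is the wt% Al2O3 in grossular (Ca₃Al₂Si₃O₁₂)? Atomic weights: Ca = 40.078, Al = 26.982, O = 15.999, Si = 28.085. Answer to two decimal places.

M(Ca₃Al₂Si₃O₁₂) = 450.441 g/mol; M(Al2O3) = 101.961 g/mol.
Moles Al2O3 per formula unit = 2 Al ÷ 2 = 1.0000.
Al2O3 fraction = (1.0000 × 101.961) / 450.441 = 101.961/450.441 = 0.2264.

22.64 wt%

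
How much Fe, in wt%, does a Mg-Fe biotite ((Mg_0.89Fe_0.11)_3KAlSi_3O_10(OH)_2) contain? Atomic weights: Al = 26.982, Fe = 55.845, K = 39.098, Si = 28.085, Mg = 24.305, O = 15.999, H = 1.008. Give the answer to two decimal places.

4.31 wt%

M((Mg_0.89Fe_0.11)_3KAlSi_3O_10(OH)_2) = 427.662 g/mol.
Fe contributes 0.33 × 55.845 = 18.429 g per mole.
18.429/427.662 = 0.0431 → 4.31%.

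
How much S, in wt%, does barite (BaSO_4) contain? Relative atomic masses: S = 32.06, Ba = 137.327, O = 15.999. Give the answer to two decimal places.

13.74 wt%

Formula mass = 1×137.327 + 1×32.06 + 4×15.999 = 233.383 g/mol, of which 32.060 g is S.
So S makes up 32.060/233.383 = 0.1374 of the mass, i.e. 13.74%.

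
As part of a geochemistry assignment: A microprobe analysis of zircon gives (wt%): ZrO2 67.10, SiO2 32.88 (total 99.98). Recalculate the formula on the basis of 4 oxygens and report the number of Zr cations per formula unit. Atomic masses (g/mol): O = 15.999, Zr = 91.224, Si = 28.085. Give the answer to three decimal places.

ZrO2 (M=123.222): mol = 0.54455; Zr = 0.54455, O = 1.08910.
SiO2 (M=60.083): mol = 0.54724; Si = 0.54724, O = 1.09448.
ΣO = 2.18358; factor = 4/ΣO = 1.83185.
Zr apfu = 0.54455 × 1.83185 = 0.998.

0.998 Zr apfu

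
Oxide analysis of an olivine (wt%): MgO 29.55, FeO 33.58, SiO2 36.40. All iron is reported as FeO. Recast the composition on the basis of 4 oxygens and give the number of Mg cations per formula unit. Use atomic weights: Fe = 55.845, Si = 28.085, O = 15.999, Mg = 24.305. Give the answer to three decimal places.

MgO: 29.55/40.304 = 0.73318 mol → 0.73318 mol Mg, 0.73318 mol O.
FeO: 33.58/71.844 = 0.46740 mol → 0.46740 mol Fe, 0.46740 mol O.
SiO2: 36.40/60.083 = 0.60583 mol → 0.60583 mol Si, 1.21166 mol O.
Total oxygen = 2.41224 mol. Normalization factor = 4/2.41224 = 1.65821.
Mg per 4 O = 0.73318 × 1.65821 = 1.216.

1.216 Mg apfu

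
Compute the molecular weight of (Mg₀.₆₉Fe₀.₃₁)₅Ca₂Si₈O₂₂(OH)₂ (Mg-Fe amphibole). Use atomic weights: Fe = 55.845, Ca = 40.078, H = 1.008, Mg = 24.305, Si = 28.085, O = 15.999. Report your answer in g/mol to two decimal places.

The formula mass is the sum 3.45·24.305 + 1.55·55.845 + 2·40.078 + 8·28.085 + 24·15.999 + 2·1.008.

861.24 g/mol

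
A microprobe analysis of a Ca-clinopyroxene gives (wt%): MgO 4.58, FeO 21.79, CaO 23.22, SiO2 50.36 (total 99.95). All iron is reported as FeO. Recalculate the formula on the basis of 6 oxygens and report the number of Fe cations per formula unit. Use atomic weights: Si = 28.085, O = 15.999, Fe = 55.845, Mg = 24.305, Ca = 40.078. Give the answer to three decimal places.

MgO: 4.58/40.304 = 0.11364 mol → 0.11364 mol Mg, 0.11364 mol O.
FeO: 21.79/71.844 = 0.30330 mol → 0.30330 mol Fe, 0.30330 mol O.
CaO: 23.22/56.077 = 0.41407 mol → 0.41407 mol Ca, 0.41407 mol O.
SiO2: 50.36/60.083 = 0.83817 mol → 0.83817 mol Si, 1.67634 mol O.
Total oxygen = 2.50735 mol. Normalization factor = 6/2.50735 = 2.39296.
Fe per 6 O = 0.30330 × 2.39296 = 0.726.

0.726 Fe apfu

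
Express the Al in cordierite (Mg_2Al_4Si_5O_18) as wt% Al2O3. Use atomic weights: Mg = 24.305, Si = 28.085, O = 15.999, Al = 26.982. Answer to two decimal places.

34.86 wt%

M(Mg_2Al_4Si_5O_18) = 584.945 g/mol; M(Al2O3) = 101.961 g/mol.
Moles Al2O3 per formula unit = 4 Al ÷ 2 = 2.0000.
Al2O3 fraction = (2.0000 × 101.961) / 584.945 = 203.922/584.945 = 0.3486.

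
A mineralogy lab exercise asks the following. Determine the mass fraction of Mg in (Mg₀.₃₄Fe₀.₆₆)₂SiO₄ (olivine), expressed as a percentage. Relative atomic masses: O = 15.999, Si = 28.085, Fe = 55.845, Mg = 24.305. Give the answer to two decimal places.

Formula mass = 0.68×24.305 + 1.32×55.845 + 1×28.085 + 4×15.999 = 182.324 g/mol, of which 16.527 g is Mg.
So Mg makes up 16.527/182.324 = 0.0906 of the mass, i.e. 9.06%.

9.06 mass %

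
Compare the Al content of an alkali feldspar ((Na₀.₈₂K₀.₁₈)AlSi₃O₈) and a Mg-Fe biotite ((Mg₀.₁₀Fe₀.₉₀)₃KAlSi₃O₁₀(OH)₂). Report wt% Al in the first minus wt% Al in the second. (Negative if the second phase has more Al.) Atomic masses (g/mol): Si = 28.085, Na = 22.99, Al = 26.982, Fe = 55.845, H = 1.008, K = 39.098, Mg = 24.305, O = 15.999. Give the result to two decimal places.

4.81 percentage points

Al in (Na₀.₈₂K₀.₁₈)AlSi₃O₈: molar mass 265.118 g/mol; 1×26.982 = 26.982 g → 10.18 wt%.
Al in (Mg₀.₁₀Fe₀.₉₀)₃KAlSi₃O₁₀(OH)₂: molar mass 502.412 g/mol; 1×26.982 = 26.982 g → 5.37 wt%.
Difference = 10.18 − 5.37 = 4.81 percentage points.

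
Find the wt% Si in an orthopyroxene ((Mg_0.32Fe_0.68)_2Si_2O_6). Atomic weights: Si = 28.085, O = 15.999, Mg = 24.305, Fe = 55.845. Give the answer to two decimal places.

Molar mass of (Mg_0.32Fe_0.68)_2Si_2O_6: 0.64*24.305 + 1.36*55.845 + 2*28.085 + 6*15.999 = 243.668 g/mol.
Mass of Si per formula unit: 2 × 28.085 = 56.170 g.
Weight fraction Si = 56.170 / 243.668 = 0.2305.

23.05 mass %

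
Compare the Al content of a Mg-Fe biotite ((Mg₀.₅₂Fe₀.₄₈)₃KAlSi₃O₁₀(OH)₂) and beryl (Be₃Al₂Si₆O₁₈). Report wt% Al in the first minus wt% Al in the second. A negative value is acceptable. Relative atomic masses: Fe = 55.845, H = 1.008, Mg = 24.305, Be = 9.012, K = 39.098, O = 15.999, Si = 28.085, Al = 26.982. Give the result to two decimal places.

-4.21 percentage points

M((Mg₀.₅₂Fe₀.₄₈)₃KAlSi₃O₁₀(OH)₂) = 462.672 g/mol, so wt% Al = 26.982/462.672 × 100 = 5.83%.
M(Be₃Al₂Si₆O₁₈) = 537.492 g/mol, so wt% Al = 53.964/537.492 × 100 = 10.04%.
5.83 − 10.04 = -4.21 pp.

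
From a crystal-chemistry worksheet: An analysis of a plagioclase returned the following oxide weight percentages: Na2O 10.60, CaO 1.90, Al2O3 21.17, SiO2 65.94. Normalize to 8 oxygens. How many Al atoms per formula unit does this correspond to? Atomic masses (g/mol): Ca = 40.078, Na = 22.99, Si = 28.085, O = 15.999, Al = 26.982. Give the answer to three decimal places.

1.099 Al apfu

Na2O: 10.60/61.979 = 0.17103 mol → 0.34206 mol Na, 0.17103 mol O.
CaO: 1.90/56.077 = 0.03388 mol → 0.03388 mol Ca, 0.03388 mol O.
Al2O3: 21.17/101.961 = 0.20763 mol → 0.41526 mol Al, 0.62289 mol O.
SiO2: 65.94/60.083 = 1.09748 mol → 1.09748 mol Si, 2.19496 mol O.
Total oxygen = 3.02276 mol. Normalization factor = 8/3.02276 = 2.64659.
Al per 8 O = 0.41526 × 2.64659 = 1.099.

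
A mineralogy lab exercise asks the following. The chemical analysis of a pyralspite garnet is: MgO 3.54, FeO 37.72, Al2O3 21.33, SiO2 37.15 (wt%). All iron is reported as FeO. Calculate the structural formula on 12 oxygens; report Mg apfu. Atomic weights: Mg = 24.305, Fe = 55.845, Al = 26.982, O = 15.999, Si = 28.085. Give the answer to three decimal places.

MgO (M=40.304): mol = 0.08783; Mg = 0.08783, O = 0.08783.
FeO (M=71.844): mol = 0.52503; Fe = 0.52503, O = 0.52503.
Al2O3 (M=101.961): mol = 0.20920; Al = 0.41840, O = 0.62760.
SiO2 (M=60.083): mol = 0.61831; Si = 0.61831, O = 1.23662.
ΣO = 2.47708; factor = 12/ΣO = 4.84441.
Mg apfu = 0.08783 × 4.84441 = 0.425.

0.425 Mg apfu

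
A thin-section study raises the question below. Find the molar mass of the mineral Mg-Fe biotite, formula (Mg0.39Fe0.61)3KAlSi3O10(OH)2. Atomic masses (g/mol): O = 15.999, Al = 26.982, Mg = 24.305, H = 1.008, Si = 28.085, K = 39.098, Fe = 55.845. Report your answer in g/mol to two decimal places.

The formula mass is the sum 1.17*24.305 + 1.83*55.845 + 1*39.098 + 1*26.982 + 3*28.085 + 12*15.999 + 2*1.008.

474.97 g/mol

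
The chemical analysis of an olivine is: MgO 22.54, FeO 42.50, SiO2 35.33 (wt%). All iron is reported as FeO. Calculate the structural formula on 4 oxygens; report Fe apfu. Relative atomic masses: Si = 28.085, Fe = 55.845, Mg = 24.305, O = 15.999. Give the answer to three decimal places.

MgO (M=40.304): mol = 0.55925; Mg = 0.55925, O = 0.55925.
FeO (M=71.844): mol = 0.59156; Fe = 0.59156, O = 0.59156.
SiO2 (M=60.083): mol = 0.58802; Si = 0.58802, O = 1.17604.
ΣO = 2.32685; factor = 4/ΣO = 1.71906.
Fe apfu = 0.59156 × 1.71906 = 1.017.

1.017 Fe apfu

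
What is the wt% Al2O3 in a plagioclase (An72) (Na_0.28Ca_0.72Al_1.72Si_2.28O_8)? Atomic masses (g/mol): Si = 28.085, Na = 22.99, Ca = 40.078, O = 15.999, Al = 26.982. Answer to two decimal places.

Formula mass = 273.728 g/mol.
1.72 Al → 0.8600 mol Al2O3 per formula unit; M(Al2O3) = 101.961, so Al2O3 mass = 87.686 g.
87.686/273.728 × 100 = 32.03 wt%.

32.03 wt%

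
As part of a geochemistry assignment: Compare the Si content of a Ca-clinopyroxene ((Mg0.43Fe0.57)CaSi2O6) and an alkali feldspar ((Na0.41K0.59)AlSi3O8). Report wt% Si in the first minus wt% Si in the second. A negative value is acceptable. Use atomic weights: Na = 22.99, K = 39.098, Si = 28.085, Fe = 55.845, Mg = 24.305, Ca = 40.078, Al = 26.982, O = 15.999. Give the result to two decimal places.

-7.06 percentage points

Si in (Mg0.43Fe0.57)CaSi2O6: molar mass 234.525 g/mol; 2×28.085 = 56.170 g → 23.95 wt%.
Si in (Na0.41K0.59)AlSi3O8: molar mass 271.723 g/mol; 3×28.085 = 84.255 g → 31.01 wt%.
Difference = 23.95 − 31.01 = -7.06 percentage points.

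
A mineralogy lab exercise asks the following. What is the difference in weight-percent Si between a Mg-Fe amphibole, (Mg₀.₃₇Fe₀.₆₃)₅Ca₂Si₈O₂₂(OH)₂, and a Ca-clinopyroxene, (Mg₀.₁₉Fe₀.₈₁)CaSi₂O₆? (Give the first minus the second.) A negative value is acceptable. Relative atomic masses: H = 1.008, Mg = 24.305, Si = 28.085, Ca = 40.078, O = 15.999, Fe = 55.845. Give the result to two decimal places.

M((Mg₀.₃₇Fe₀.₆₃)₅Ca₂Si₈O₂₂(OH)₂) = 911.704 g/mol, so wt% Si = 224.680/911.704 × 100 = 24.64%.
M((Mg₀.₁₉Fe₀.₈₁)CaSi₂O₆) = 242.094 g/mol, so wt% Si = 56.170/242.094 × 100 = 23.20%.
24.64 − 23.20 = 1.44 pp.

1.44 percentage points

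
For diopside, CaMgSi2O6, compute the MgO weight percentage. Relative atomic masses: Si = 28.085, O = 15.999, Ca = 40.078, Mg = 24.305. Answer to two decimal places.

18.61 wt%

M(CaMgSi2O6) = 216.547 g/mol; M(MgO) = 40.304 g/mol.
Moles MgO per formula unit = 1 Mg ÷ 1 = 1.0000.
MgO fraction = (1.0000 × 40.304) / 216.547 = 40.304/216.547 = 0.1861.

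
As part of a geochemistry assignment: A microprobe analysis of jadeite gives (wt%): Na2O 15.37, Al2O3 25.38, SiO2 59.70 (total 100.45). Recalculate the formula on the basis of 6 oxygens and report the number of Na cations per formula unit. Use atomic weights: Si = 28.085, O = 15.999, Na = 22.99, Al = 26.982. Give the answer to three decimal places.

0.998 Na apfu

Na2O: 15.37/61.979 = 0.24799 mol → 0.49598 mol Na, 0.24799 mol O.
Al2O3: 25.38/101.961 = 0.24892 mol → 0.49784 mol Al, 0.74676 mol O.
SiO2: 59.70/60.083 = 0.99363 mol → 0.99363 mol Si, 1.98726 mol O.
Total oxygen = 2.98201 mol. Normalization factor = 6/2.98201 = 2.01207.
Na per 6 O = 0.49598 × 2.01207 = 0.998.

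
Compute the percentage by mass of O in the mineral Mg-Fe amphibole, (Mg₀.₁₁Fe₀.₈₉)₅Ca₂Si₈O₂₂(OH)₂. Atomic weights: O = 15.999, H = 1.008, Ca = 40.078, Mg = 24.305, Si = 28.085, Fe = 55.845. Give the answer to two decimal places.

40.30 wt%

M((Mg₀.₁₁Fe₀.₈₉)₅Ca₂Si₈O₂₂(OH)₂) = 952.706 g/mol.
O contributes 24 × 15.999 = 383.976 g per mole.
383.976/952.706 = 0.4030 → 40.30%.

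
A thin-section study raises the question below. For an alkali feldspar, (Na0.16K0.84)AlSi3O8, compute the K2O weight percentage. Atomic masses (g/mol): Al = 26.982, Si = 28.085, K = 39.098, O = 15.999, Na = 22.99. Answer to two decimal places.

M((Na0.16K0.84)AlSi3O8) = 275.750 g/mol; M(K2O) = 94.195 g/mol.
Moles K2O per formula unit = 0.84 K ÷ 2 = 0.4200.
K2O fraction = (0.4200 × 94.195) / 275.750 = 39.562/275.750 = 0.1435.

14.35 wt%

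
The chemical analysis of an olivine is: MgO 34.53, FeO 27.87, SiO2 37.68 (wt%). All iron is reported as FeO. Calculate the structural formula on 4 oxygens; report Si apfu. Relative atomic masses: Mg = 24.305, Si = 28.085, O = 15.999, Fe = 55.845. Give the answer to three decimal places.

MgO (M=40.304): mol = 0.85674; Mg = 0.85674, O = 0.85674.
FeO (M=71.844): mol = 0.38792; Fe = 0.38792, O = 0.38792.
SiO2 (M=60.083): mol = 0.62713; Si = 0.62713, O = 1.25426.
ΣO = 2.49892; factor = 4/ΣO = 1.60069.
Si apfu = 0.62713 × 1.60069 = 1.004.

1.004 Si apfu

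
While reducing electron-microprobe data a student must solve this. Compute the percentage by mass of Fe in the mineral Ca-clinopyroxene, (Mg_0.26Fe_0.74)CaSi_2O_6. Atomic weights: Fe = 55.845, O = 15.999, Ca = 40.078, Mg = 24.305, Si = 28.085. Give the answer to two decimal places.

Formula mass = 0.26×24.305 + 0.74×55.845 + 1×40.078 + 2×28.085 + 6×15.999 = 239.887 g/mol, of which 41.325 g is Fe.
So Fe makes up 41.325/239.887 = 0.1723 of the mass, i.e. 17.23%.

17.23 mass %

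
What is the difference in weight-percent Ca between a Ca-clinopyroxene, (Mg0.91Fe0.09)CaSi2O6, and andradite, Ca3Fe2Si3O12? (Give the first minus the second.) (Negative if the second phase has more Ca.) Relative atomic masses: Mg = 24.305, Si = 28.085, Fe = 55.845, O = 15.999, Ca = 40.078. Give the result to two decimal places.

-5.39 percentage points

First mineral: 40.078 g Ca in 219.386 g formula = 18.27 wt% Ca.
Second mineral: 120.234 g Ca in 508.167 g formula = 23.66 wt% Ca.
18.27% − 23.66% gives a difference of -5.39 percentage points.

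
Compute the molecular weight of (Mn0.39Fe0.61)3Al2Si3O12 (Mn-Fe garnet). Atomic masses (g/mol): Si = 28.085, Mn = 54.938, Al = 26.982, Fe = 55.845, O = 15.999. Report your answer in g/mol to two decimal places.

496.68 g/mol

M = 1.17*54.938 + 1.83*55.845 + 2*26.982 + 3*28.085 + 12*15.999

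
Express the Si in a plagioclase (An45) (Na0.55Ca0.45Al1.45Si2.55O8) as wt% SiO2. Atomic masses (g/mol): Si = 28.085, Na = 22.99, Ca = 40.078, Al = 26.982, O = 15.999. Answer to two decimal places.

Formula mass = 269.412 g/mol.
2.55 Si → 2.5500 mol SiO2 per formula unit; M(SiO2) = 60.083, so SiO2 mass = 153.212 g.
153.212/269.412 × 100 = 56.87 wt%.

56.87 wt%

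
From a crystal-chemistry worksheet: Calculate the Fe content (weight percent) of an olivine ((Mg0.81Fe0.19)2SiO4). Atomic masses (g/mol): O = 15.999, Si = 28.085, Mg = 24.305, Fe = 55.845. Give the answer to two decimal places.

13.90 weight percent

M((Mg0.81Fe0.19)2SiO4) = 152.676 g/mol.
Fe contributes 0.38 × 55.845 = 21.221 g per mole.
21.221/152.676 = 0.1390 → 13.90%.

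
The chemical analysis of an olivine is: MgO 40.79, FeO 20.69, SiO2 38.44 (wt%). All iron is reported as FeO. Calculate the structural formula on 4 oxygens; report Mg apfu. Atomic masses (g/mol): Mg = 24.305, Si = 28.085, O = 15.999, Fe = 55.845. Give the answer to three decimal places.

40.79 wt% MgO ÷ 40.304 g/mol = 1.01206 mol, giving 1.01206 Mg and 1.01206 O.
20.69 wt% FeO ÷ 71.844 g/mol = 0.28799 mol, giving 0.28799 Fe and 0.28799 O.
38.44 wt% SiO2 ÷ 60.083 g/mol = 0.63978 mol, giving 0.63978 Si and 1.27956 O.
Oxygen sums to 2.57961; scaling by 4/2.57961 = 1.55062 puts the formula on 4 O.
Mg: 1.01206 × 1.55062 = 1.569 atoms per formula unit.

1.569 Mg apfu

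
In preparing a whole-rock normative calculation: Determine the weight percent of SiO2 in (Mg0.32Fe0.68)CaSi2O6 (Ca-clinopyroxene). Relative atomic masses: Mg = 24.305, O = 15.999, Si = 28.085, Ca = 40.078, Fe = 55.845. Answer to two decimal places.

50.49 wt%

Molar mass of (Mg0.32Fe0.68)CaSi2O6 = 0.32*24.305 + 0.68*55.845 + 1*40.078 + 2*28.085 + 6*15.999 = 237.994 g/mol.
Each formula unit contains 2 Si, equivalent to 2/1 = 2.0000 mol SiO2.
M(SiO2) = 1×28.085 + 2×15.999 = 60.083 g/mol.
Mass of SiO2 per formula unit = 2.0000 × 60.083 = 120.166 g.
SiO2 wt% = 120.166 / 237.994 × 100 = 50.49%.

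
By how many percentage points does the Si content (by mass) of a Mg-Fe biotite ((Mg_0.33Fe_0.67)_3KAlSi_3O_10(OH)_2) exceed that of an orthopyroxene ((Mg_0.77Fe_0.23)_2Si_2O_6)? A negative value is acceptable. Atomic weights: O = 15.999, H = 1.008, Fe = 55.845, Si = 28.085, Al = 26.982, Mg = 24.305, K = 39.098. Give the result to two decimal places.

-8.56 percentage points

M((Mg_0.33Fe_0.67)_3KAlSi_3O_10(OH)_2) = 480.649 g/mol, so wt% Si = 84.255/480.649 × 100 = 17.53%.
M((Mg_0.77Fe_0.23)_2Si_2O_6) = 215.282 g/mol, so wt% Si = 56.170/215.282 × 100 = 26.09%.
17.53 − 26.09 = -8.56 pp.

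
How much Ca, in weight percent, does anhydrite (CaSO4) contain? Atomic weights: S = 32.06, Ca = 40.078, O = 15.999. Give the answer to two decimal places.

29.44 weight percent

M(CaSO4) = 136.134 g/mol.
Ca contributes 1 × 40.078 = 40.078 g per mole.
40.078/136.134 = 0.2944 → 29.44%.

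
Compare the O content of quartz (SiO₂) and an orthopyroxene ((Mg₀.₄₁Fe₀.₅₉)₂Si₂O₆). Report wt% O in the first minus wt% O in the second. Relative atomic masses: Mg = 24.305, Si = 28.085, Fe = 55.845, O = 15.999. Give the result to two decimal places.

12.92 percentage points

First mineral: 31.998 g O in 60.083 g formula = 53.26 wt% O.
Second mineral: 95.994 g O in 237.991 g formula = 40.34 wt% O.
53.26% − 40.34% gives a difference of 12.92 percentage points.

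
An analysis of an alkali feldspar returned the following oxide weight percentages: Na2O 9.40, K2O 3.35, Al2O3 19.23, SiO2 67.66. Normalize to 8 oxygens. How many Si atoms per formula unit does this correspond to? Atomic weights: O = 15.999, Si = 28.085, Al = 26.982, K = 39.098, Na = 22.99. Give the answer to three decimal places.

2.998 Si apfu

9.40 wt% Na2O ÷ 61.979 g/mol = 0.15166 mol, giving 0.30332 Na and 0.15166 O.
3.35 wt% K2O ÷ 94.195 g/mol = 0.03556 mol, giving 0.07112 K and 0.03556 O.
19.23 wt% Al2O3 ÷ 101.961 g/mol = 0.18860 mol, giving 0.37720 Al and 0.56580 O.
67.66 wt% SiO2 ÷ 60.083 g/mol = 1.12611 mol, giving 1.12611 Si and 2.25222 O.
Oxygen sums to 3.00524; scaling by 8/3.00524 = 2.66202 puts the formula on 8 O.
Si: 1.12611 × 2.66202 = 2.998 atoms per formula unit.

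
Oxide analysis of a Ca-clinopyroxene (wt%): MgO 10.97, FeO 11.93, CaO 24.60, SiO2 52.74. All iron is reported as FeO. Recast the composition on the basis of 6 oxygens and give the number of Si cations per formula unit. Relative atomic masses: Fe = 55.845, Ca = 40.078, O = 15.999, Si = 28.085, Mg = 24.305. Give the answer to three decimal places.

2.001 Si apfu

MgO (M=40.304): mol = 0.27218; Mg = 0.27218, O = 0.27218.
FeO (M=71.844): mol = 0.16605; Fe = 0.16605, O = 0.16605.
CaO (M=56.077): mol = 0.43868; Ca = 0.43868, O = 0.43868.
SiO2 (M=60.083): mol = 0.87779; Si = 0.87779, O = 1.75558.
ΣO = 2.63249; factor = 6/ΣO = 2.27921.
Si apfu = 0.87779 × 2.27921 = 2.001.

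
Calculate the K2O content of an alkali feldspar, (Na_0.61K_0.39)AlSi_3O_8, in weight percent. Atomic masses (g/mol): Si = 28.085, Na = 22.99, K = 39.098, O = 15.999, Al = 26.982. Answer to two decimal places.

M((Na_0.61K_0.39)AlSi_3O_8) = 268.501 g/mol; M(K2O) = 94.195 g/mol.
Moles K2O per formula unit = 0.39 K ÷ 2 = 0.1950.
K2O fraction = (0.1950 × 94.195) / 268.501 = 18.368/268.501 = 0.0684.

6.84 wt%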